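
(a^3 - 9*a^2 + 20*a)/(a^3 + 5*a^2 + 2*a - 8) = a*(a^2 - 9*a + 20)/(a^3 + 5*a^2 + 2*a - 8)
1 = 1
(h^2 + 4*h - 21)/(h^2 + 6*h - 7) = (h - 3)/(h - 1)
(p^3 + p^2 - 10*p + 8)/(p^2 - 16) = (p^2 - 3*p + 2)/(p - 4)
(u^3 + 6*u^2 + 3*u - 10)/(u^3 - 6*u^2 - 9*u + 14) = (u + 5)/(u - 7)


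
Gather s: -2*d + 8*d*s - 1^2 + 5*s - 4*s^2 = -2*d - 4*s^2 + s*(8*d + 5) - 1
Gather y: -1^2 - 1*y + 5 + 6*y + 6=5*y + 10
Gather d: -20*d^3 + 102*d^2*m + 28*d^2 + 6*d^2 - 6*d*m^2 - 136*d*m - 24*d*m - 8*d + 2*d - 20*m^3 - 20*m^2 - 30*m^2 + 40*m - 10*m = -20*d^3 + d^2*(102*m + 34) + d*(-6*m^2 - 160*m - 6) - 20*m^3 - 50*m^2 + 30*m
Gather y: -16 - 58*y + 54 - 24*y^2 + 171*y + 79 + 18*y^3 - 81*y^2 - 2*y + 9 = 18*y^3 - 105*y^2 + 111*y + 126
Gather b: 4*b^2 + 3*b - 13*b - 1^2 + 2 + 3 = 4*b^2 - 10*b + 4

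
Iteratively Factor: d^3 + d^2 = (d + 1)*(d^2) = d*(d + 1)*(d)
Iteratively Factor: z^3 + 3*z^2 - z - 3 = (z - 1)*(z^2 + 4*z + 3) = (z - 1)*(z + 3)*(z + 1)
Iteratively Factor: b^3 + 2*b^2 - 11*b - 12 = (b - 3)*(b^2 + 5*b + 4) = (b - 3)*(b + 4)*(b + 1)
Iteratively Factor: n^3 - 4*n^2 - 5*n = (n)*(n^2 - 4*n - 5) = n*(n - 5)*(n + 1)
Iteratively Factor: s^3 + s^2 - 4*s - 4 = (s - 2)*(s^2 + 3*s + 2) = (s - 2)*(s + 1)*(s + 2)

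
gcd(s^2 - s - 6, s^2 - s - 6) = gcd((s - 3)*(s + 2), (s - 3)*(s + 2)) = s^2 - s - 6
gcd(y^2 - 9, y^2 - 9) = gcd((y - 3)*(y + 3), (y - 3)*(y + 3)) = y^2 - 9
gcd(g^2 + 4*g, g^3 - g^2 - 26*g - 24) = g + 4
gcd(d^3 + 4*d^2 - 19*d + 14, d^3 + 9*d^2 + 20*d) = 1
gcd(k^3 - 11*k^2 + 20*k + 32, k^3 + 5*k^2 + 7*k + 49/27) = 1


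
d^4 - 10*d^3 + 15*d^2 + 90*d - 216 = (d - 6)*(d - 4)*(d - 3)*(d + 3)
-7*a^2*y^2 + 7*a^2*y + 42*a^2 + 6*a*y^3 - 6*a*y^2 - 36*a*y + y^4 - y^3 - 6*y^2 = (-a + y)*(7*a + y)*(y - 3)*(y + 2)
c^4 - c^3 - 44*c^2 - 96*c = c*(c - 8)*(c + 3)*(c + 4)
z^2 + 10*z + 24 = (z + 4)*(z + 6)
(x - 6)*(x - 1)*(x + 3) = x^3 - 4*x^2 - 15*x + 18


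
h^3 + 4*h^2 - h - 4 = (h - 1)*(h + 1)*(h + 4)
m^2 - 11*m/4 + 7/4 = (m - 7/4)*(m - 1)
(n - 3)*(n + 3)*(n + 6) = n^3 + 6*n^2 - 9*n - 54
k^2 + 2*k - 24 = (k - 4)*(k + 6)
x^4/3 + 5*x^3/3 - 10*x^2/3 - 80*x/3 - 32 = (x/3 + 1)*(x - 4)*(x + 2)*(x + 4)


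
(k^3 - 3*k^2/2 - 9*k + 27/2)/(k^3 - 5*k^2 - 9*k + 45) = (k - 3/2)/(k - 5)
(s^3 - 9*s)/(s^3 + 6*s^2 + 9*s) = (s - 3)/(s + 3)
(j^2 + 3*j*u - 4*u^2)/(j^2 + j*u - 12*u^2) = (-j + u)/(-j + 3*u)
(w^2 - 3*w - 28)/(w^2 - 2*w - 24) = (w - 7)/(w - 6)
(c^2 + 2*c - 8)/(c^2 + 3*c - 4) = (c - 2)/(c - 1)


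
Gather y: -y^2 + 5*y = -y^2 + 5*y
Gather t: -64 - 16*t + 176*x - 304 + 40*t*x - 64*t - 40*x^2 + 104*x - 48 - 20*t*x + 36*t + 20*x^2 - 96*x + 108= t*(20*x - 44) - 20*x^2 + 184*x - 308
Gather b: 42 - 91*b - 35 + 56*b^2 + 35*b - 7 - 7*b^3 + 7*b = -7*b^3 + 56*b^2 - 49*b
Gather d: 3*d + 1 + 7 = 3*d + 8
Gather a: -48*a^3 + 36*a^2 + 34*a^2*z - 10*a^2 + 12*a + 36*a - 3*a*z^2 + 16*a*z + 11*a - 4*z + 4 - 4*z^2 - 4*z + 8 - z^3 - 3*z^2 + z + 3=-48*a^3 + a^2*(34*z + 26) + a*(-3*z^2 + 16*z + 59) - z^3 - 7*z^2 - 7*z + 15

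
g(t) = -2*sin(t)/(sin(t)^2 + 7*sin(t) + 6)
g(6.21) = 0.03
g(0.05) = -0.02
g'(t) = -2*(-2*sin(t)*cos(t) - 7*cos(t))*sin(t)/(sin(t)^2 + 7*sin(t) + 6)^2 - 2*cos(t)/(sin(t)^2 + 7*sin(t) + 6)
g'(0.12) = -0.25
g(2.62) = -0.10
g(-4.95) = -0.14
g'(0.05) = -0.30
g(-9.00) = 0.25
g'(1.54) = -0.00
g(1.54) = -0.14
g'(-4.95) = -0.01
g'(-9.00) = 0.98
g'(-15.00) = 2.42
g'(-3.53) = 0.14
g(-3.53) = -0.09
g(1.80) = -0.14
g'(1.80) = 0.01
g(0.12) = -0.03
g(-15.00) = 0.70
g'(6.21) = -0.40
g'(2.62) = 0.11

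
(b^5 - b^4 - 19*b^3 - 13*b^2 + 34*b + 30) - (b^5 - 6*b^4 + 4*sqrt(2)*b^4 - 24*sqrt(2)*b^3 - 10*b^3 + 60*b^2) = -4*sqrt(2)*b^4 + 5*b^4 - 9*b^3 + 24*sqrt(2)*b^3 - 73*b^2 + 34*b + 30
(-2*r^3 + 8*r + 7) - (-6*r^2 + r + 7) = -2*r^3 + 6*r^2 + 7*r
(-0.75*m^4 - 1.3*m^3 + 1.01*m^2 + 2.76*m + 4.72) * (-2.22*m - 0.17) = 1.665*m^5 + 3.0135*m^4 - 2.0212*m^3 - 6.2989*m^2 - 10.9476*m - 0.8024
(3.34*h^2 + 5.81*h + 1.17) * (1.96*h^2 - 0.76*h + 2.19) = 6.5464*h^4 + 8.8492*h^3 + 5.1922*h^2 + 11.8347*h + 2.5623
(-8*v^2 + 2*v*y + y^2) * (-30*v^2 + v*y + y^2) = 240*v^4 - 68*v^3*y - 36*v^2*y^2 + 3*v*y^3 + y^4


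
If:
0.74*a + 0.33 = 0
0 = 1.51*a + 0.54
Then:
No Solution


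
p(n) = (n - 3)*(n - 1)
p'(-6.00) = -16.00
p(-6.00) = 63.00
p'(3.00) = 2.00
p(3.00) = 0.00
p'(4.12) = 4.24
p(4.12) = 3.49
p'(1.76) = -0.48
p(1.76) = -0.94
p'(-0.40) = -4.80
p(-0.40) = 4.76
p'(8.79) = 13.58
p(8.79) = 45.10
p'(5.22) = 6.44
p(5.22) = 9.37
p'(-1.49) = -6.98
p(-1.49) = 11.18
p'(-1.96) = -7.92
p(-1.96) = 14.68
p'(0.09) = -3.82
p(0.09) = 2.65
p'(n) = 2*n - 4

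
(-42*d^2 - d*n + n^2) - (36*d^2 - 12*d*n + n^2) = -78*d^2 + 11*d*n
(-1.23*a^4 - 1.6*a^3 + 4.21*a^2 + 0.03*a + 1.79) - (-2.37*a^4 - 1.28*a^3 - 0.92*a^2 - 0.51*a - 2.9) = 1.14*a^4 - 0.32*a^3 + 5.13*a^2 + 0.54*a + 4.69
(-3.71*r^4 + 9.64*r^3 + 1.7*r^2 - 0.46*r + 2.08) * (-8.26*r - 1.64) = 30.6446*r^5 - 73.542*r^4 - 29.8516*r^3 + 1.0116*r^2 - 16.4264*r - 3.4112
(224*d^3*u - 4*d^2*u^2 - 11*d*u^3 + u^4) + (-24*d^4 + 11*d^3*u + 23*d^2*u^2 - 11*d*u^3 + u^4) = -24*d^4 + 235*d^3*u + 19*d^2*u^2 - 22*d*u^3 + 2*u^4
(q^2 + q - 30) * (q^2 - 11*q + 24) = q^4 - 10*q^3 - 17*q^2 + 354*q - 720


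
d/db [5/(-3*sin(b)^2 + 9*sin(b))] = 5*(2*sin(b) - 3)*cos(b)/(3*(sin(b) - 3)^2*sin(b)^2)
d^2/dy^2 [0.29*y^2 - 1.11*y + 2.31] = 0.580000000000000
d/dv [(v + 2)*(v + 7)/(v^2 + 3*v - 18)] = 2*(-3*v^2 - 32*v - 102)/(v^4 + 6*v^3 - 27*v^2 - 108*v + 324)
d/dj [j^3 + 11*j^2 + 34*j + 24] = 3*j^2 + 22*j + 34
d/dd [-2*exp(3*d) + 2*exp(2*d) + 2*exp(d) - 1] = (-6*exp(2*d) + 4*exp(d) + 2)*exp(d)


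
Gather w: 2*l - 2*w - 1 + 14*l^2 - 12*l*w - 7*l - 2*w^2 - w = 14*l^2 - 5*l - 2*w^2 + w*(-12*l - 3) - 1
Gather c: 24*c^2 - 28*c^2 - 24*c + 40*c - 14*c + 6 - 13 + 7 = -4*c^2 + 2*c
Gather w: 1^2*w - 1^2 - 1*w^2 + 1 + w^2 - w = 0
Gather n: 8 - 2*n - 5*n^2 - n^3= -n^3 - 5*n^2 - 2*n + 8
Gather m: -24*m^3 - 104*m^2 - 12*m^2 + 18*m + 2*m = -24*m^3 - 116*m^2 + 20*m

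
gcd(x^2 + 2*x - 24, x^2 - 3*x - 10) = 1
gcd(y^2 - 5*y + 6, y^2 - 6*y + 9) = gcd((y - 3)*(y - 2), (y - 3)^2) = y - 3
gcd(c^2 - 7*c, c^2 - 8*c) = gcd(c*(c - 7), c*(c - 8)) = c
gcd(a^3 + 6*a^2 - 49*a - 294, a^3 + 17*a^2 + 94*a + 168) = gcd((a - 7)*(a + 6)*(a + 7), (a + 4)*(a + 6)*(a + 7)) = a^2 + 13*a + 42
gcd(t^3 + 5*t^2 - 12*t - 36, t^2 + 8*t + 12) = t^2 + 8*t + 12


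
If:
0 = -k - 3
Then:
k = -3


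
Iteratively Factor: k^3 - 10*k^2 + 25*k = (k)*(k^2 - 10*k + 25) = k*(k - 5)*(k - 5)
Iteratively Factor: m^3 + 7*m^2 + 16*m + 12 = (m + 3)*(m^2 + 4*m + 4) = (m + 2)*(m + 3)*(m + 2)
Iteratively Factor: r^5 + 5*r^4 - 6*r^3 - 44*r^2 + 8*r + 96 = (r + 4)*(r^4 + r^3 - 10*r^2 - 4*r + 24) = (r - 2)*(r + 4)*(r^3 + 3*r^2 - 4*r - 12) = (r - 2)*(r + 3)*(r + 4)*(r^2 - 4) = (r - 2)^2*(r + 3)*(r + 4)*(r + 2)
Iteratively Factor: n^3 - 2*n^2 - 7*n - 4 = (n + 1)*(n^2 - 3*n - 4) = (n + 1)^2*(n - 4)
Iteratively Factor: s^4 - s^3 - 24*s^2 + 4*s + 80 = (s - 5)*(s^3 + 4*s^2 - 4*s - 16) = (s - 5)*(s + 4)*(s^2 - 4) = (s - 5)*(s + 2)*(s + 4)*(s - 2)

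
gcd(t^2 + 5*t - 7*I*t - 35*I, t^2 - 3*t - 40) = t + 5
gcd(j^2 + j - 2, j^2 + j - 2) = j^2 + j - 2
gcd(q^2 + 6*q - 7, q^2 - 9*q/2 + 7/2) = q - 1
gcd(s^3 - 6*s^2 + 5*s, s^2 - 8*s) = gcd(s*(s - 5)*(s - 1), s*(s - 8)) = s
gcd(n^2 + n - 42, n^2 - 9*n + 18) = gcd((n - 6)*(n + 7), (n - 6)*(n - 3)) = n - 6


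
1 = 1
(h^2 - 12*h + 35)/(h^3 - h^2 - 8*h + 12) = (h^2 - 12*h + 35)/(h^3 - h^2 - 8*h + 12)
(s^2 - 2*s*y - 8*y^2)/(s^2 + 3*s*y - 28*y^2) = (s + 2*y)/(s + 7*y)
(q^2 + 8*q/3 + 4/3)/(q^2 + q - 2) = (q + 2/3)/(q - 1)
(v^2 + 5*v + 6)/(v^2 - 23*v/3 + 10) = 3*(v^2 + 5*v + 6)/(3*v^2 - 23*v + 30)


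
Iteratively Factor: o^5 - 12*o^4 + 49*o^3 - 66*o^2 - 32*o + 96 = (o - 4)*(o^4 - 8*o^3 + 17*o^2 + 2*o - 24) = (o - 4)*(o + 1)*(o^3 - 9*o^2 + 26*o - 24) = (o - 4)^2*(o + 1)*(o^2 - 5*o + 6) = (o - 4)^2*(o - 2)*(o + 1)*(o - 3)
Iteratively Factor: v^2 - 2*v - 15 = (v + 3)*(v - 5)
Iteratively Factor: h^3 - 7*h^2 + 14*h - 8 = (h - 1)*(h^2 - 6*h + 8) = (h - 2)*(h - 1)*(h - 4)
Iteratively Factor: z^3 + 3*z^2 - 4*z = (z - 1)*(z^2 + 4*z) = (z - 1)*(z + 4)*(z)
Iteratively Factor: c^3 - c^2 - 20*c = (c - 5)*(c^2 + 4*c) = c*(c - 5)*(c + 4)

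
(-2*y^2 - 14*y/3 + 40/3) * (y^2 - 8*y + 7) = -2*y^4 + 34*y^3/3 + 110*y^2/3 - 418*y/3 + 280/3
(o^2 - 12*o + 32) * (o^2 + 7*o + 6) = o^4 - 5*o^3 - 46*o^2 + 152*o + 192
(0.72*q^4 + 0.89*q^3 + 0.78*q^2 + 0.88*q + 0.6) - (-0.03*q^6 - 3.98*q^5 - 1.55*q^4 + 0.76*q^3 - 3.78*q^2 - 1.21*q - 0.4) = 0.03*q^6 + 3.98*q^5 + 2.27*q^4 + 0.13*q^3 + 4.56*q^2 + 2.09*q + 1.0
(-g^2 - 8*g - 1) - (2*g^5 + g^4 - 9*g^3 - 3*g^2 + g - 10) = -2*g^5 - g^4 + 9*g^3 + 2*g^2 - 9*g + 9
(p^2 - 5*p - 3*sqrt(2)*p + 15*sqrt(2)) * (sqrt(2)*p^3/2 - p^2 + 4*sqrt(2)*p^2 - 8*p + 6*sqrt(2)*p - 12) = sqrt(2)*p^5/2 - 4*p^4 + 3*sqrt(2)*p^4/2 - 11*sqrt(2)*p^3 - 12*p^3 - 21*sqrt(2)*p^2 + 112*p^2 - 84*sqrt(2)*p + 240*p - 180*sqrt(2)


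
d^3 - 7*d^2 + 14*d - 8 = (d - 4)*(d - 2)*(d - 1)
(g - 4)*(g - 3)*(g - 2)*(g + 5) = g^4 - 4*g^3 - 19*g^2 + 106*g - 120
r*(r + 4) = r^2 + 4*r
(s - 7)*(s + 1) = s^2 - 6*s - 7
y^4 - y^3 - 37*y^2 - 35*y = y*(y - 7)*(y + 1)*(y + 5)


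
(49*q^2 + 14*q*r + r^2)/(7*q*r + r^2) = (7*q + r)/r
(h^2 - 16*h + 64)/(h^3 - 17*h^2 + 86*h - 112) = (h - 8)/(h^2 - 9*h + 14)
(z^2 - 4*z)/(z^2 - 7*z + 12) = z/(z - 3)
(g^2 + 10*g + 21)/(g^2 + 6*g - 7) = (g + 3)/(g - 1)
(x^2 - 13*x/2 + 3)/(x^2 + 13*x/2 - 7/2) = (x - 6)/(x + 7)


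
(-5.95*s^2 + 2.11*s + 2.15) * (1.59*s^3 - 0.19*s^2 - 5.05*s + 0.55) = -9.4605*s^5 + 4.4854*s^4 + 33.0651*s^3 - 14.3365*s^2 - 9.697*s + 1.1825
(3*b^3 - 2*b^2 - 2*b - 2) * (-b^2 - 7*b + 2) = -3*b^5 - 19*b^4 + 22*b^3 + 12*b^2 + 10*b - 4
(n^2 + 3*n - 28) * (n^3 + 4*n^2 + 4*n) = n^5 + 7*n^4 - 12*n^3 - 100*n^2 - 112*n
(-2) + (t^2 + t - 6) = t^2 + t - 8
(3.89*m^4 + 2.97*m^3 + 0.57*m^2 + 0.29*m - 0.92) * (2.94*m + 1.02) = 11.4366*m^5 + 12.6996*m^4 + 4.7052*m^3 + 1.434*m^2 - 2.409*m - 0.9384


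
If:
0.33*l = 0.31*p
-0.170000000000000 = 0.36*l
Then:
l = -0.47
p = -0.50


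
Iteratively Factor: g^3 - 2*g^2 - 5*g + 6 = (g - 1)*(g^2 - g - 6) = (g - 3)*(g - 1)*(g + 2)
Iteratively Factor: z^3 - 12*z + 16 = (z - 2)*(z^2 + 2*z - 8) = (z - 2)^2*(z + 4)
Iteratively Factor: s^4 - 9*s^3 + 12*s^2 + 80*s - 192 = (s + 3)*(s^3 - 12*s^2 + 48*s - 64) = (s - 4)*(s + 3)*(s^2 - 8*s + 16) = (s - 4)^2*(s + 3)*(s - 4)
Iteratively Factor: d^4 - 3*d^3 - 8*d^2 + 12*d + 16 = (d + 1)*(d^3 - 4*d^2 - 4*d + 16) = (d - 2)*(d + 1)*(d^2 - 2*d - 8) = (d - 4)*(d - 2)*(d + 1)*(d + 2)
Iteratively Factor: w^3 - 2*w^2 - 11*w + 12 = (w + 3)*(w^2 - 5*w + 4) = (w - 4)*(w + 3)*(w - 1)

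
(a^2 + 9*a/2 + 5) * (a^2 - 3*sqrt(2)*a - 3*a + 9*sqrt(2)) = a^4 - 3*sqrt(2)*a^3 + 3*a^3/2 - 17*a^2/2 - 9*sqrt(2)*a^2/2 - 15*a + 51*sqrt(2)*a/2 + 45*sqrt(2)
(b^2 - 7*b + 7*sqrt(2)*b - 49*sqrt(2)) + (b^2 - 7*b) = 2*b^2 - 14*b + 7*sqrt(2)*b - 49*sqrt(2)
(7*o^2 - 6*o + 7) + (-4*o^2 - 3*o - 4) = 3*o^2 - 9*o + 3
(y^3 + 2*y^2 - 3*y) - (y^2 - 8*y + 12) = y^3 + y^2 + 5*y - 12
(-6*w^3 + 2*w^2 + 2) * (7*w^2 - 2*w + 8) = -42*w^5 + 26*w^4 - 52*w^3 + 30*w^2 - 4*w + 16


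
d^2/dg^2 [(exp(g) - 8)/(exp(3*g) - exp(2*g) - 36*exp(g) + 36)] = (4*exp(6*g) - 75*exp(5*g) + 233*exp(4*g) + 40*exp(3*g) + 1944*exp(2*g) - 10224*exp(g) - 9072)*exp(g)/(exp(9*g) - 3*exp(8*g) - 105*exp(7*g) + 323*exp(6*g) + 3564*exp(5*g) - 11556*exp(4*g) - 34992*exp(3*g) + 136080*exp(2*g) - 139968*exp(g) + 46656)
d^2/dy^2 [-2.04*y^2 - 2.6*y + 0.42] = -4.08000000000000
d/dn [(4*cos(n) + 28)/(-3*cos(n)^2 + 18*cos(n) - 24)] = 4*(sin(n)^2 - 14*cos(n) + 49)*sin(n)/(3*(cos(n)^2 - 6*cos(n) + 8)^2)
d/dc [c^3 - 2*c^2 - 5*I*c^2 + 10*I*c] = 3*c^2 - 4*c - 10*I*c + 10*I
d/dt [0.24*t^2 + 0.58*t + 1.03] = 0.48*t + 0.58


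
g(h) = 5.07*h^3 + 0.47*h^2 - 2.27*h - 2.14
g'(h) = 15.21*h^2 + 0.94*h - 2.27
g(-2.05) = -39.19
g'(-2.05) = 59.72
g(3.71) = 254.81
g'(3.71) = 210.57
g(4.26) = 388.67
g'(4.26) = 277.76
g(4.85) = 576.31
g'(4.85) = 360.07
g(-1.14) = -6.45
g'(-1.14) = 16.43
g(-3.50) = -205.81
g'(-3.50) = 180.76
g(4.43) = 437.80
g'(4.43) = 300.39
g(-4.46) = -432.46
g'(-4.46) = 296.09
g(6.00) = 1096.28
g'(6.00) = 550.93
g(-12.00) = -8668.18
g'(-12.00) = 2176.69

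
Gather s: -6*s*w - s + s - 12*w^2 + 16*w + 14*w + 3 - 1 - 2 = -6*s*w - 12*w^2 + 30*w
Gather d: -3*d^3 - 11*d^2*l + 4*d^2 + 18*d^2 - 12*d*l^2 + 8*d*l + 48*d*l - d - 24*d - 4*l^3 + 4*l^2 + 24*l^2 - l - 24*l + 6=-3*d^3 + d^2*(22 - 11*l) + d*(-12*l^2 + 56*l - 25) - 4*l^3 + 28*l^2 - 25*l + 6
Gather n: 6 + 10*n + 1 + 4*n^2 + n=4*n^2 + 11*n + 7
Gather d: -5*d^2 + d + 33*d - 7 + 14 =-5*d^2 + 34*d + 7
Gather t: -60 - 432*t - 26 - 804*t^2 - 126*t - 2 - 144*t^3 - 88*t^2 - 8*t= -144*t^3 - 892*t^2 - 566*t - 88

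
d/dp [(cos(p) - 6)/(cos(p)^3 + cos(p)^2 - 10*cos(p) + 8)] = (-21*cos(p) - 17*cos(2*p) + cos(3*p) + 87)*sin(p)/(2*(cos(p)^3 + cos(p)^2 - 10*cos(p) + 8)^2)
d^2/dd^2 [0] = 0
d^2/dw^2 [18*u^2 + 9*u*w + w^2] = 2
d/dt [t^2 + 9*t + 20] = 2*t + 9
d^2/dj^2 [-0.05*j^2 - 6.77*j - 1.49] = -0.100000000000000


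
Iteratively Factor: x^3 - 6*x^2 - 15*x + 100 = (x - 5)*(x^2 - x - 20) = (x - 5)^2*(x + 4)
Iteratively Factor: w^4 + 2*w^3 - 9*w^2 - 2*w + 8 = (w + 4)*(w^3 - 2*w^2 - w + 2) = (w - 2)*(w + 4)*(w^2 - 1) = (w - 2)*(w - 1)*(w + 4)*(w + 1)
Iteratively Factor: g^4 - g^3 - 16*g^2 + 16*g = (g)*(g^3 - g^2 - 16*g + 16) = g*(g - 1)*(g^2 - 16) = g*(g - 1)*(g + 4)*(g - 4)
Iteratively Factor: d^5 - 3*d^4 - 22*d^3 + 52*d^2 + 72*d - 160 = (d + 4)*(d^4 - 7*d^3 + 6*d^2 + 28*d - 40) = (d + 2)*(d + 4)*(d^3 - 9*d^2 + 24*d - 20) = (d - 2)*(d + 2)*(d + 4)*(d^2 - 7*d + 10) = (d - 2)^2*(d + 2)*(d + 4)*(d - 5)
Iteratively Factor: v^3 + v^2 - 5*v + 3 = (v - 1)*(v^2 + 2*v - 3) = (v - 1)^2*(v + 3)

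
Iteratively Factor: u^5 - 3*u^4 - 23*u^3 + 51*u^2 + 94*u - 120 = (u + 2)*(u^4 - 5*u^3 - 13*u^2 + 77*u - 60) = (u + 2)*(u + 4)*(u^3 - 9*u^2 + 23*u - 15) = (u - 3)*(u + 2)*(u + 4)*(u^2 - 6*u + 5) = (u - 5)*(u - 3)*(u + 2)*(u + 4)*(u - 1)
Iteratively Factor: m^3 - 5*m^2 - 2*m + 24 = (m - 4)*(m^2 - m - 6) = (m - 4)*(m - 3)*(m + 2)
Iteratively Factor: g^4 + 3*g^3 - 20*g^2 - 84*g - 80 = (g + 2)*(g^3 + g^2 - 22*g - 40) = (g + 2)^2*(g^2 - g - 20) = (g - 5)*(g + 2)^2*(g + 4)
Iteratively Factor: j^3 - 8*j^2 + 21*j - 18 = (j - 3)*(j^2 - 5*j + 6) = (j - 3)*(j - 2)*(j - 3)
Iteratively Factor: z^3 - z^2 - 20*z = (z)*(z^2 - z - 20) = z*(z + 4)*(z - 5)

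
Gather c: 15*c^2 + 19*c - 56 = 15*c^2 + 19*c - 56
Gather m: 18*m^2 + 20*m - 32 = 18*m^2 + 20*m - 32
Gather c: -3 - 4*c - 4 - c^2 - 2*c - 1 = -c^2 - 6*c - 8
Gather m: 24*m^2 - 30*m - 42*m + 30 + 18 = 24*m^2 - 72*m + 48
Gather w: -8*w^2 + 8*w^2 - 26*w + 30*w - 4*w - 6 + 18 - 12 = 0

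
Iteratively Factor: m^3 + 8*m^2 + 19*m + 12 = (m + 1)*(m^2 + 7*m + 12) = (m + 1)*(m + 4)*(m + 3)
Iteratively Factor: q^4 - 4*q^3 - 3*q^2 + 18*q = (q + 2)*(q^3 - 6*q^2 + 9*q) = q*(q + 2)*(q^2 - 6*q + 9) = q*(q - 3)*(q + 2)*(q - 3)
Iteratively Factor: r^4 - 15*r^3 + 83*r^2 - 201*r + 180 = (r - 4)*(r^3 - 11*r^2 + 39*r - 45) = (r - 4)*(r - 3)*(r^2 - 8*r + 15) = (r - 5)*(r - 4)*(r - 3)*(r - 3)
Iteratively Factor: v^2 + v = (v + 1)*(v)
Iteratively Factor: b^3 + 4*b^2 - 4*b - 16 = (b + 2)*(b^2 + 2*b - 8) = (b + 2)*(b + 4)*(b - 2)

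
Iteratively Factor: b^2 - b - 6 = (b - 3)*(b + 2)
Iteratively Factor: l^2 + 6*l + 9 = (l + 3)*(l + 3)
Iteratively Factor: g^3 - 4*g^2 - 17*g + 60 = (g - 3)*(g^2 - g - 20) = (g - 5)*(g - 3)*(g + 4)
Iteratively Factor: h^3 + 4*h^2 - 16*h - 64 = (h + 4)*(h^2 - 16) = (h - 4)*(h + 4)*(h + 4)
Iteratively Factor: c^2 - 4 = (c - 2)*(c + 2)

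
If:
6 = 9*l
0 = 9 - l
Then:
No Solution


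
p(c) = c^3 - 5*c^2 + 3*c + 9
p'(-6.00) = 171.00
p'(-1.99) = 34.78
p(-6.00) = -405.00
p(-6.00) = -405.00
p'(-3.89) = 87.30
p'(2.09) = -4.80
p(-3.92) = -139.83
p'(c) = 3*c^2 - 10*c + 3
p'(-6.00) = 171.00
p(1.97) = 3.15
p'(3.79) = 8.19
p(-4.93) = -247.14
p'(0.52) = -1.39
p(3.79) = 2.99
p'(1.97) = -5.06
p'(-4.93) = 125.21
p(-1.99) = -24.65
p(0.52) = 9.35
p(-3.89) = -137.19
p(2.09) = 2.56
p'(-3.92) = 88.30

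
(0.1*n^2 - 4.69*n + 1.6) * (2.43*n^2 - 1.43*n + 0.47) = 0.243*n^4 - 11.5397*n^3 + 10.6417*n^2 - 4.4923*n + 0.752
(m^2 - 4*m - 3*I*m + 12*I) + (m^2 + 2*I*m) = 2*m^2 - 4*m - I*m + 12*I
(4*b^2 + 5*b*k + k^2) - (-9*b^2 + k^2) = 13*b^2 + 5*b*k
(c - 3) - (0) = c - 3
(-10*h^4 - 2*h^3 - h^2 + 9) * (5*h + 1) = -50*h^5 - 20*h^4 - 7*h^3 - h^2 + 45*h + 9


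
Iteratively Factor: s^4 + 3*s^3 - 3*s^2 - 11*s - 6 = (s + 3)*(s^3 - 3*s - 2) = (s + 1)*(s + 3)*(s^2 - s - 2) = (s + 1)^2*(s + 3)*(s - 2)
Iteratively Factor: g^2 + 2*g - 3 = (g - 1)*(g + 3)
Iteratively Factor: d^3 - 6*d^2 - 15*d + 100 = (d - 5)*(d^2 - d - 20) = (d - 5)*(d + 4)*(d - 5)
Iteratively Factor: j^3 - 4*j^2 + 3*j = (j - 3)*(j^2 - j) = j*(j - 3)*(j - 1)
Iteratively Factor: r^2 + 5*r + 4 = (r + 1)*(r + 4)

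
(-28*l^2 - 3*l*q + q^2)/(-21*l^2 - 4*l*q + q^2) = (4*l + q)/(3*l + q)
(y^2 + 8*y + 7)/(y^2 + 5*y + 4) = (y + 7)/(y + 4)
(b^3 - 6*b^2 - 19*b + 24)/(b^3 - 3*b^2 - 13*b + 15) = (b - 8)/(b - 5)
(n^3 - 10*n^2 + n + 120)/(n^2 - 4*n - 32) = (n^2 - 2*n - 15)/(n + 4)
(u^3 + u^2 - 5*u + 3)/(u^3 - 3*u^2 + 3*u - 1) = (u + 3)/(u - 1)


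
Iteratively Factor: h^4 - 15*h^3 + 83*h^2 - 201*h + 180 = (h - 4)*(h^3 - 11*h^2 + 39*h - 45) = (h - 4)*(h - 3)*(h^2 - 8*h + 15) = (h - 4)*(h - 3)^2*(h - 5)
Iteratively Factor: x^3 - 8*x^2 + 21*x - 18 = (x - 3)*(x^2 - 5*x + 6) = (x - 3)*(x - 2)*(x - 3)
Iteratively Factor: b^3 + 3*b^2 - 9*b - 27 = (b + 3)*(b^2 - 9) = (b + 3)^2*(b - 3)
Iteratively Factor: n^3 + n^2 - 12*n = (n)*(n^2 + n - 12) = n*(n - 3)*(n + 4)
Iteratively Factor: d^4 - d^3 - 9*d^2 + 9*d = (d + 3)*(d^3 - 4*d^2 + 3*d) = (d - 3)*(d + 3)*(d^2 - d) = (d - 3)*(d - 1)*(d + 3)*(d)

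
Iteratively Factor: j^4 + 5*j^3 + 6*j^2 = (j + 2)*(j^3 + 3*j^2) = j*(j + 2)*(j^2 + 3*j) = j*(j + 2)*(j + 3)*(j)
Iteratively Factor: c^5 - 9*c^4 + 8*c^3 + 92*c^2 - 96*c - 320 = (c - 4)*(c^4 - 5*c^3 - 12*c^2 + 44*c + 80) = (c - 4)^2*(c^3 - c^2 - 16*c - 20) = (c - 4)^2*(c + 2)*(c^2 - 3*c - 10) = (c - 4)^2*(c + 2)^2*(c - 5)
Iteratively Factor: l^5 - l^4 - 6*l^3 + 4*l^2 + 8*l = (l)*(l^4 - l^3 - 6*l^2 + 4*l + 8) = l*(l - 2)*(l^3 + l^2 - 4*l - 4) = l*(l - 2)*(l + 1)*(l^2 - 4) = l*(l - 2)*(l + 1)*(l + 2)*(l - 2)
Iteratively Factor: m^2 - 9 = (m + 3)*(m - 3)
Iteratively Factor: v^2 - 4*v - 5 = (v - 5)*(v + 1)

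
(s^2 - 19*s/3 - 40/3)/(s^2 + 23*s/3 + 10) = (s - 8)/(s + 6)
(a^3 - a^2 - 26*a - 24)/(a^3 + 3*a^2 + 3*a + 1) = (a^2 - 2*a - 24)/(a^2 + 2*a + 1)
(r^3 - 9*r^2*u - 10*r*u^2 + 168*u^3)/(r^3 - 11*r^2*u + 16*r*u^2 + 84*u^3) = (r + 4*u)/(r + 2*u)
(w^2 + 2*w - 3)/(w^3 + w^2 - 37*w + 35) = (w + 3)/(w^2 + 2*w - 35)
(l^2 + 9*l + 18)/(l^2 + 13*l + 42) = (l + 3)/(l + 7)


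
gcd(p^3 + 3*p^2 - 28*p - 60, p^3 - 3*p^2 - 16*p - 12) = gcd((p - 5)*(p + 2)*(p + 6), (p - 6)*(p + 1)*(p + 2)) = p + 2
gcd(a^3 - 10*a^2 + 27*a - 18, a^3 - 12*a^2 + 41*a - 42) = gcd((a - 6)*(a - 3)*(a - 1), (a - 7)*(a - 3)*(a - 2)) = a - 3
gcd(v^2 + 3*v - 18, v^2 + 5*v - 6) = v + 6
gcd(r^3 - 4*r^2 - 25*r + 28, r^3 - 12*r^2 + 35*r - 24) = r - 1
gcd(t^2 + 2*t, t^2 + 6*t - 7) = 1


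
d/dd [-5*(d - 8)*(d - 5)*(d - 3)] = -15*d^2 + 160*d - 395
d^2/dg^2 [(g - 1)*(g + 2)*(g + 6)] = 6*g + 14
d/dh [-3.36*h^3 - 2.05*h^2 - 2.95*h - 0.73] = -10.08*h^2 - 4.1*h - 2.95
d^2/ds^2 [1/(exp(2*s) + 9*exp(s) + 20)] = (2*(2*exp(s) + 9)^2*exp(s) - (4*exp(s) + 9)*(exp(2*s) + 9*exp(s) + 20))*exp(s)/(exp(2*s) + 9*exp(s) + 20)^3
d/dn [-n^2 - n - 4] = -2*n - 1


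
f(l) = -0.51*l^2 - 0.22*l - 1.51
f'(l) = -1.02*l - 0.22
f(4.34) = -12.07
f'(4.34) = -4.65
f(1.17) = -2.47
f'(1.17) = -1.41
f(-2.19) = -3.47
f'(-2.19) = 2.01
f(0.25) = -1.60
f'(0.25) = -0.48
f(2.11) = -4.24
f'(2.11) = -2.37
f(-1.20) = -1.98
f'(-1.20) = 1.00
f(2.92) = -6.50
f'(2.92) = -3.20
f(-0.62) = -1.57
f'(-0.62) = 0.41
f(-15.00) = -112.96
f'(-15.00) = 15.08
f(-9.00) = -40.84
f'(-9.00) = 8.96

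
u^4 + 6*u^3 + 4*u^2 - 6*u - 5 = (u - 1)*(u + 1)^2*(u + 5)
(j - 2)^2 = j^2 - 4*j + 4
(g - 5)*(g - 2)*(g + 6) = g^3 - g^2 - 32*g + 60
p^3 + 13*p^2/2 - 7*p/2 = p*(p - 1/2)*(p + 7)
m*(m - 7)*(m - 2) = m^3 - 9*m^2 + 14*m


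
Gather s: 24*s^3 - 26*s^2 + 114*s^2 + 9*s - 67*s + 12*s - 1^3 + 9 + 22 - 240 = 24*s^3 + 88*s^2 - 46*s - 210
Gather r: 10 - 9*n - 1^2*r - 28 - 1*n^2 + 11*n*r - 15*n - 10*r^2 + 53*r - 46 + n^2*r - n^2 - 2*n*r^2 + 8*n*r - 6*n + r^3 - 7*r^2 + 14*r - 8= -2*n^2 - 30*n + r^3 + r^2*(-2*n - 17) + r*(n^2 + 19*n + 66) - 72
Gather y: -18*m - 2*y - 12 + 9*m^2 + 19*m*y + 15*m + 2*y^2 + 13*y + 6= 9*m^2 - 3*m + 2*y^2 + y*(19*m + 11) - 6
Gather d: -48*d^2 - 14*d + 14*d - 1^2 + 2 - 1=-48*d^2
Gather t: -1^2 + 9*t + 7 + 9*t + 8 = 18*t + 14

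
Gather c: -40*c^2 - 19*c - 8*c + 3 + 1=-40*c^2 - 27*c + 4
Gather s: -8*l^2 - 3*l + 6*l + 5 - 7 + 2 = -8*l^2 + 3*l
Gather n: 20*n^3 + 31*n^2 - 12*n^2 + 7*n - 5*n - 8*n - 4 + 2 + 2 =20*n^3 + 19*n^2 - 6*n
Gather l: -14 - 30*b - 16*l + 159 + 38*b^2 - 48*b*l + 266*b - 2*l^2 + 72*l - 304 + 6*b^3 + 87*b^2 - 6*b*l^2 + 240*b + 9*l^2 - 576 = 6*b^3 + 125*b^2 + 476*b + l^2*(7 - 6*b) + l*(56 - 48*b) - 735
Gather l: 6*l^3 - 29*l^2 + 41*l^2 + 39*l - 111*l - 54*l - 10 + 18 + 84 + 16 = 6*l^3 + 12*l^2 - 126*l + 108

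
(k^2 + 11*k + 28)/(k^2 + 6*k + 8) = (k + 7)/(k + 2)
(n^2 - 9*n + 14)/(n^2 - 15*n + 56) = (n - 2)/(n - 8)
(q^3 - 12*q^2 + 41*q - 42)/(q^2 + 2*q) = (q^3 - 12*q^2 + 41*q - 42)/(q*(q + 2))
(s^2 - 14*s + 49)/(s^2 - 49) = (s - 7)/(s + 7)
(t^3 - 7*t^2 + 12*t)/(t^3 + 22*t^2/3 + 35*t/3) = 3*(t^2 - 7*t + 12)/(3*t^2 + 22*t + 35)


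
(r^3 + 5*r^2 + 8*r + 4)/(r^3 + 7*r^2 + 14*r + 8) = (r + 2)/(r + 4)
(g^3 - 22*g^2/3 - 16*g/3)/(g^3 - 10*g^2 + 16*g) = (g + 2/3)/(g - 2)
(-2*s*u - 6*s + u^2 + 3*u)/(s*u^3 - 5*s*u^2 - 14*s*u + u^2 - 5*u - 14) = (2*s*u + 6*s - u^2 - 3*u)/(-s*u^3 + 5*s*u^2 + 14*s*u - u^2 + 5*u + 14)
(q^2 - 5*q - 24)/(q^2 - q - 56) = (q + 3)/(q + 7)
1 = 1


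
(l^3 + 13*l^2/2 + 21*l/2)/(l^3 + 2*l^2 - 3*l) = (l + 7/2)/(l - 1)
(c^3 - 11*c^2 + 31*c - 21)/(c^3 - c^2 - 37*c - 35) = (c^2 - 4*c + 3)/(c^2 + 6*c + 5)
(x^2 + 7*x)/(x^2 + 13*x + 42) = x/(x + 6)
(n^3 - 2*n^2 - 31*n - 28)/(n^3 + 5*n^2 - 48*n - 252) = (n^2 + 5*n + 4)/(n^2 + 12*n + 36)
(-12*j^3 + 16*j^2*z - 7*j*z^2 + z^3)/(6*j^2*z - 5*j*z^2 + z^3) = (-2*j + z)/z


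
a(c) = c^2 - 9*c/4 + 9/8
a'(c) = 2*c - 9/4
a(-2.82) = 15.42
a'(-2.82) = -7.89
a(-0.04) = 1.22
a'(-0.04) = -2.33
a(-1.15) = 5.04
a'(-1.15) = -4.55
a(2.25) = 1.12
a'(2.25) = 2.25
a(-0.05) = 1.24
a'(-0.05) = -2.35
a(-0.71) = 3.23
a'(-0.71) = -3.67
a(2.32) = 1.29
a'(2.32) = 2.39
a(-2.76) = 14.95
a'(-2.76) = -7.77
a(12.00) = 118.12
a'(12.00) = 21.75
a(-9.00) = 102.38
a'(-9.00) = -20.25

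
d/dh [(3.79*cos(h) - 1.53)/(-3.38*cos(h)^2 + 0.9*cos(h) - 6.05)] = (-12.8102*cos(h)^2 + 10.3428*cos(h) + 21.5525)*sin(h)/(11.4244*cos(h)^4 - 6.084*cos(h)^3 + 41.708*cos(h)^2 - 10.89*cos(h) + 36.6025)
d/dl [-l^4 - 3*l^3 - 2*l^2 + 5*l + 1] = -4*l^3 - 9*l^2 - 4*l + 5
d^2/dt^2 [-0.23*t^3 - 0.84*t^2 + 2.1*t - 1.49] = -1.38*t - 1.68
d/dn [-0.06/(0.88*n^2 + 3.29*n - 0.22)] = (0.1056*n + 0.1974)/(0.88*n^2 + 3.29*n - 0.22)^2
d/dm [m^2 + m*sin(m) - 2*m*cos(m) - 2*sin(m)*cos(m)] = 2*m*sin(m) + m*cos(m) + 2*m + sin(m) - 2*cos(m) - 2*cos(2*m)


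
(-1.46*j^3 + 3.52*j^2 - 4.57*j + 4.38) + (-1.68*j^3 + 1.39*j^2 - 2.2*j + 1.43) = -3.14*j^3 + 4.91*j^2 - 6.77*j + 5.81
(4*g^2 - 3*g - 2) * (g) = 4*g^3 - 3*g^2 - 2*g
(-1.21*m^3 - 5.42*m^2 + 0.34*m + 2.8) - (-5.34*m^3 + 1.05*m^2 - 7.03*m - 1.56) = 4.13*m^3 - 6.47*m^2 + 7.37*m + 4.36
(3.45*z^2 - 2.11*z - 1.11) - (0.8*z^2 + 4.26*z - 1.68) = 2.65*z^2 - 6.37*z + 0.57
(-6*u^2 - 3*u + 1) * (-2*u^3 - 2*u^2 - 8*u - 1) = 12*u^5 + 18*u^4 + 52*u^3 + 28*u^2 - 5*u - 1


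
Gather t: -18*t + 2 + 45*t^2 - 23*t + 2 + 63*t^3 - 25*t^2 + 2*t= 63*t^3 + 20*t^2 - 39*t + 4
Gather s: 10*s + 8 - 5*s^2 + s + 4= -5*s^2 + 11*s + 12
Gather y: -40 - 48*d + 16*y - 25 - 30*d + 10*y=-78*d + 26*y - 65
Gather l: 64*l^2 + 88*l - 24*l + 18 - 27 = 64*l^2 + 64*l - 9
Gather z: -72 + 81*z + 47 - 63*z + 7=18*z - 18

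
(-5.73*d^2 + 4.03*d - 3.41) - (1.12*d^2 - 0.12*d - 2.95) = -6.85*d^2 + 4.15*d - 0.46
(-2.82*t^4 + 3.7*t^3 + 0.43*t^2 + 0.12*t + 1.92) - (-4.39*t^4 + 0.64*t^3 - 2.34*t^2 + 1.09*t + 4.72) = 1.57*t^4 + 3.06*t^3 + 2.77*t^2 - 0.97*t - 2.8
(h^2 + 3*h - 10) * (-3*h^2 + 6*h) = -3*h^4 - 3*h^3 + 48*h^2 - 60*h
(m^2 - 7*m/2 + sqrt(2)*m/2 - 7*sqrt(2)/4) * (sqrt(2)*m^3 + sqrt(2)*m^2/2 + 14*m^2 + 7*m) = sqrt(2)*m^5 - 3*sqrt(2)*m^4 + 15*m^4 - 45*m^3 + 21*sqrt(2)*m^3/4 - 21*sqrt(2)*m^2 - 105*m^2/4 - 49*sqrt(2)*m/4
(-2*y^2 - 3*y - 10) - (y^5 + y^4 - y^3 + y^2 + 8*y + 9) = -y^5 - y^4 + y^3 - 3*y^2 - 11*y - 19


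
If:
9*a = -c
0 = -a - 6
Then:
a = -6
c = 54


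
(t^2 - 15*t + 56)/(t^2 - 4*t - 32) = (t - 7)/(t + 4)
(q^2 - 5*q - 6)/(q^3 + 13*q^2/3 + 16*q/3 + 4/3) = 3*(q^2 - 5*q - 6)/(3*q^3 + 13*q^2 + 16*q + 4)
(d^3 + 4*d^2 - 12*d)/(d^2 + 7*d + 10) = d*(d^2 + 4*d - 12)/(d^2 + 7*d + 10)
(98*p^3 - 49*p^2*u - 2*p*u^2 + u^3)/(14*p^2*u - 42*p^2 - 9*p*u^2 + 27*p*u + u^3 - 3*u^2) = (7*p + u)/(u - 3)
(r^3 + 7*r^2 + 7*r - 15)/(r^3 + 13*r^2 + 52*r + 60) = (r^2 + 2*r - 3)/(r^2 + 8*r + 12)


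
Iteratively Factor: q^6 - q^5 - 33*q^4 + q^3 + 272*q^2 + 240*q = (q + 3)*(q^5 - 4*q^4 - 21*q^3 + 64*q^2 + 80*q) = (q + 1)*(q + 3)*(q^4 - 5*q^3 - 16*q^2 + 80*q) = (q - 5)*(q + 1)*(q + 3)*(q^3 - 16*q) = (q - 5)*(q - 4)*(q + 1)*(q + 3)*(q^2 + 4*q) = q*(q - 5)*(q - 4)*(q + 1)*(q + 3)*(q + 4)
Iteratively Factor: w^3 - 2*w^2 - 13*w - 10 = (w + 2)*(w^2 - 4*w - 5) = (w + 1)*(w + 2)*(w - 5)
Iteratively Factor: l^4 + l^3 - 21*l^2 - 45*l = (l)*(l^3 + l^2 - 21*l - 45) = l*(l - 5)*(l^2 + 6*l + 9) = l*(l - 5)*(l + 3)*(l + 3)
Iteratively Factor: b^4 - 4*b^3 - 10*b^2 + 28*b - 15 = (b - 1)*(b^3 - 3*b^2 - 13*b + 15) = (b - 1)^2*(b^2 - 2*b - 15) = (b - 1)^2*(b + 3)*(b - 5)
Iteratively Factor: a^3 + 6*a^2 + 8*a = (a + 2)*(a^2 + 4*a) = a*(a + 2)*(a + 4)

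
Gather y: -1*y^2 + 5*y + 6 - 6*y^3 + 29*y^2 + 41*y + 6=-6*y^3 + 28*y^2 + 46*y + 12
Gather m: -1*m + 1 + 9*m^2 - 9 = 9*m^2 - m - 8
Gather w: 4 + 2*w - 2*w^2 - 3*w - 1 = -2*w^2 - w + 3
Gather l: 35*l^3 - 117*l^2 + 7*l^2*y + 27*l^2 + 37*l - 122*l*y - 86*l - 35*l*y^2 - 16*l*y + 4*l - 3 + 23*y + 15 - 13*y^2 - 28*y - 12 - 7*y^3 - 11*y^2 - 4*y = 35*l^3 + l^2*(7*y - 90) + l*(-35*y^2 - 138*y - 45) - 7*y^3 - 24*y^2 - 9*y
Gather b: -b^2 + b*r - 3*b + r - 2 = -b^2 + b*(r - 3) + r - 2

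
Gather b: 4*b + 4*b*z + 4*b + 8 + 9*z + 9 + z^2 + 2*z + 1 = b*(4*z + 8) + z^2 + 11*z + 18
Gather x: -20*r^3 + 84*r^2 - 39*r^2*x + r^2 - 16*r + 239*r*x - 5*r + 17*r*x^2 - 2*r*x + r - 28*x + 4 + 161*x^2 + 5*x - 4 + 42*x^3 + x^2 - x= -20*r^3 + 85*r^2 - 20*r + 42*x^3 + x^2*(17*r + 162) + x*(-39*r^2 + 237*r - 24)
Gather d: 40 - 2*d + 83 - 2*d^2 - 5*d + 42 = -2*d^2 - 7*d + 165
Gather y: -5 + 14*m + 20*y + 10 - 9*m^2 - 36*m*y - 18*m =-9*m^2 - 4*m + y*(20 - 36*m) + 5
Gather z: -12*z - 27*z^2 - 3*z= -27*z^2 - 15*z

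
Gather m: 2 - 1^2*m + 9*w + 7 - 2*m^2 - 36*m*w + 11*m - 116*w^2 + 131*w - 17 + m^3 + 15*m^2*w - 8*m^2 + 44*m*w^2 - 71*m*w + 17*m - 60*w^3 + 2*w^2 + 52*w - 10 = m^3 + m^2*(15*w - 10) + m*(44*w^2 - 107*w + 27) - 60*w^3 - 114*w^2 + 192*w - 18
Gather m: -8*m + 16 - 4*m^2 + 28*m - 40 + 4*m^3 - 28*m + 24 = 4*m^3 - 4*m^2 - 8*m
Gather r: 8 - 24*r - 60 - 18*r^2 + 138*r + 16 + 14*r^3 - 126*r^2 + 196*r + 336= 14*r^3 - 144*r^2 + 310*r + 300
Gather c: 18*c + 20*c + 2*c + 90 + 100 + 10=40*c + 200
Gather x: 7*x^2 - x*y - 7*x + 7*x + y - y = 7*x^2 - x*y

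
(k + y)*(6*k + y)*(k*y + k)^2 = 6*k^4*y^2 + 12*k^4*y + 6*k^4 + 7*k^3*y^3 + 14*k^3*y^2 + 7*k^3*y + k^2*y^4 + 2*k^2*y^3 + k^2*y^2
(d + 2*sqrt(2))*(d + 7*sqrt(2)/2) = d^2 + 11*sqrt(2)*d/2 + 14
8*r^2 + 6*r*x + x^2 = (2*r + x)*(4*r + x)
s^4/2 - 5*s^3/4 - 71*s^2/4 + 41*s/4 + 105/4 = (s/2 + 1/2)*(s - 7)*(s - 3/2)*(s + 5)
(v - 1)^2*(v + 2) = v^3 - 3*v + 2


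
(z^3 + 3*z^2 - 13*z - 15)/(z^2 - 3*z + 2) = (z^3 + 3*z^2 - 13*z - 15)/(z^2 - 3*z + 2)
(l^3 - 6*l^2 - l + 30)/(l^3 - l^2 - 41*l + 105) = (l + 2)/(l + 7)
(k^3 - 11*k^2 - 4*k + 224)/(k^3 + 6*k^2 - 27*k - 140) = (k^2 - 15*k + 56)/(k^2 + 2*k - 35)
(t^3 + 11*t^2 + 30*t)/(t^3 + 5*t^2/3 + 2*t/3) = 3*(t^2 + 11*t + 30)/(3*t^2 + 5*t + 2)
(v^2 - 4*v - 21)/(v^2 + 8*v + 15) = (v - 7)/(v + 5)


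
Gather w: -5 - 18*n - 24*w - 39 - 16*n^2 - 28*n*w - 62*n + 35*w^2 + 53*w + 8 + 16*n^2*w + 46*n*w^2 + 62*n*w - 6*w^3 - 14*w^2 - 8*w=-16*n^2 - 80*n - 6*w^3 + w^2*(46*n + 21) + w*(16*n^2 + 34*n + 21) - 36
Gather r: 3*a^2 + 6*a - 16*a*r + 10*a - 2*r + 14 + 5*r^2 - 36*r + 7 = 3*a^2 + 16*a + 5*r^2 + r*(-16*a - 38) + 21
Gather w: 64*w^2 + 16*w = 64*w^2 + 16*w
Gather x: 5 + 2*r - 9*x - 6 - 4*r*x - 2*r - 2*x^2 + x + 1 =-2*x^2 + x*(-4*r - 8)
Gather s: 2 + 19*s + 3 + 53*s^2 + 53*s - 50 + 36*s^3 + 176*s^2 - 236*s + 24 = 36*s^3 + 229*s^2 - 164*s - 21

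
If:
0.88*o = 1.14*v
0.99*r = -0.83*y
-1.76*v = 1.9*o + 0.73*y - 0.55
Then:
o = 0.168784322170776 - 0.224022827608485*y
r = -0.838383838383838*y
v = 0.130289652202003 - 0.172929902013567*y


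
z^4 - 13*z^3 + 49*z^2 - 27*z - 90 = (z - 6)*(z - 5)*(z - 3)*(z + 1)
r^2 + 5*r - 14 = (r - 2)*(r + 7)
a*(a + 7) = a^2 + 7*a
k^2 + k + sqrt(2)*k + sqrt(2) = (k + 1)*(k + sqrt(2))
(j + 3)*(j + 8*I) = j^2 + 3*j + 8*I*j + 24*I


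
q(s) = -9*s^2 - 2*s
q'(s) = -18*s - 2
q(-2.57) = -54.30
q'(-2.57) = 44.26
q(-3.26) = -89.13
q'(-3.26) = 56.68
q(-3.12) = -81.37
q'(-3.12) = 54.16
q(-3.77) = -120.38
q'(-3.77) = 65.86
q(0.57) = -4.06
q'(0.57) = -12.26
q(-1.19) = -10.36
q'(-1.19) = 19.42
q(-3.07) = -78.68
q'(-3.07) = 53.26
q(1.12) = -13.53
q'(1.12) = -22.16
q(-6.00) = -312.00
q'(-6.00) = 106.00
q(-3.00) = -75.00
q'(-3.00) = 52.00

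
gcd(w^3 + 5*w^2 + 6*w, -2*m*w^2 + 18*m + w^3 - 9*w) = w + 3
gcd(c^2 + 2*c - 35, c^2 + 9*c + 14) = c + 7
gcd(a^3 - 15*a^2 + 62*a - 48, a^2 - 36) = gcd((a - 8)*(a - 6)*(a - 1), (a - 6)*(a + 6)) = a - 6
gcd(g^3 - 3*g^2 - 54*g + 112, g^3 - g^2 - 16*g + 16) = 1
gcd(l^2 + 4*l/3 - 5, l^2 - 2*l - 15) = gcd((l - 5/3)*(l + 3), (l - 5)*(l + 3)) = l + 3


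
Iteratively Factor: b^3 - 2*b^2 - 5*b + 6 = (b + 2)*(b^2 - 4*b + 3) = (b - 3)*(b + 2)*(b - 1)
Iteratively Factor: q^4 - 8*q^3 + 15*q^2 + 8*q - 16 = (q - 1)*(q^3 - 7*q^2 + 8*q + 16) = (q - 4)*(q - 1)*(q^2 - 3*q - 4) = (q - 4)^2*(q - 1)*(q + 1)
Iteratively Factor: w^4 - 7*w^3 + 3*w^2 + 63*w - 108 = (w - 3)*(w^3 - 4*w^2 - 9*w + 36) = (w - 3)^2*(w^2 - w - 12) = (w - 3)^2*(w + 3)*(w - 4)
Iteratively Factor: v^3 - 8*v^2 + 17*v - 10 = (v - 1)*(v^2 - 7*v + 10) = (v - 5)*(v - 1)*(v - 2)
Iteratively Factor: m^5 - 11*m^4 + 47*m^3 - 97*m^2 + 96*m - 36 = (m - 2)*(m^4 - 9*m^3 + 29*m^2 - 39*m + 18) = (m - 3)*(m - 2)*(m^3 - 6*m^2 + 11*m - 6) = (m - 3)*(m - 2)^2*(m^2 - 4*m + 3) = (m - 3)*(m - 2)^2*(m - 1)*(m - 3)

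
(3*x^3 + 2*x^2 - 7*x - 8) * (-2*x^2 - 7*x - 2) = -6*x^5 - 25*x^4 - 6*x^3 + 61*x^2 + 70*x + 16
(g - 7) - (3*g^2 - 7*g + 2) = -3*g^2 + 8*g - 9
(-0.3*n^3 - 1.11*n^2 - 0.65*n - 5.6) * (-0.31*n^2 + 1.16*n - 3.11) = 0.093*n^5 - 0.00389999999999996*n^4 - 0.1531*n^3 + 4.4341*n^2 - 4.4745*n + 17.416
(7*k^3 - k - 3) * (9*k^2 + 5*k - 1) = 63*k^5 + 35*k^4 - 16*k^3 - 32*k^2 - 14*k + 3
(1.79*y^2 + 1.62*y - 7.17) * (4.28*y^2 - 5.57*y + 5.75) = 7.6612*y^4 - 3.0367*y^3 - 29.4185*y^2 + 49.2519*y - 41.2275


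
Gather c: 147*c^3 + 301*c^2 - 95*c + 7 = 147*c^3 + 301*c^2 - 95*c + 7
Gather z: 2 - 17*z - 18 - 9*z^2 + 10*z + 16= -9*z^2 - 7*z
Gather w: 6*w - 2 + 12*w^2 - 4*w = 12*w^2 + 2*w - 2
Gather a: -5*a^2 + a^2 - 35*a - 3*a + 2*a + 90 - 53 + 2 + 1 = -4*a^2 - 36*a + 40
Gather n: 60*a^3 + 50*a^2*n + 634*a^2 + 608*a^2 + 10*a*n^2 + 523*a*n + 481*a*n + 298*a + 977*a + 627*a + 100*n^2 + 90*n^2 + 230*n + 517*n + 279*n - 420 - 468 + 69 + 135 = 60*a^3 + 1242*a^2 + 1902*a + n^2*(10*a + 190) + n*(50*a^2 + 1004*a + 1026) - 684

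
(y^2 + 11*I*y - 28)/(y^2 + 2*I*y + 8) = (y + 7*I)/(y - 2*I)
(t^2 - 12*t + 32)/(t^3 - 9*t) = (t^2 - 12*t + 32)/(t*(t^2 - 9))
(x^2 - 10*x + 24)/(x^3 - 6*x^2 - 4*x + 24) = (x - 4)/(x^2 - 4)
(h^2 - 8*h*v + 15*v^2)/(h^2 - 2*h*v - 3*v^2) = (h - 5*v)/(h + v)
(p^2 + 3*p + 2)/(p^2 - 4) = (p + 1)/(p - 2)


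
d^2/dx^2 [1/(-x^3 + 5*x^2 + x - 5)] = 2*((3*x - 5)*(x^3 - 5*x^2 - x + 5) - (-3*x^2 + 10*x + 1)^2)/(x^3 - 5*x^2 - x + 5)^3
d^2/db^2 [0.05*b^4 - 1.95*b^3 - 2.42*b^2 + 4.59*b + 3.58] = 0.6*b^2 - 11.7*b - 4.84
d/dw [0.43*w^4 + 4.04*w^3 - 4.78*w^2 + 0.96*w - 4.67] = 1.72*w^3 + 12.12*w^2 - 9.56*w + 0.96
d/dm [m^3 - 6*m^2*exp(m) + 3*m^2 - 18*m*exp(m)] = -6*m^2*exp(m) + 3*m^2 - 30*m*exp(m) + 6*m - 18*exp(m)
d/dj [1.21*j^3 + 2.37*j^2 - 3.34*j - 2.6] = 3.63*j^2 + 4.74*j - 3.34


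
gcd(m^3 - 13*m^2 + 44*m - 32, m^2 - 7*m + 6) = m - 1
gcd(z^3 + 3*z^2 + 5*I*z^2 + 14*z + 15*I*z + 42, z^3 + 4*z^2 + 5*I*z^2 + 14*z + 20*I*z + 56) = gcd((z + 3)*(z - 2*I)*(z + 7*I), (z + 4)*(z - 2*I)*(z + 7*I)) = z^2 + 5*I*z + 14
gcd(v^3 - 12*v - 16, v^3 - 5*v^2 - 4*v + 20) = v + 2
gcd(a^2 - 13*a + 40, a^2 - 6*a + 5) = a - 5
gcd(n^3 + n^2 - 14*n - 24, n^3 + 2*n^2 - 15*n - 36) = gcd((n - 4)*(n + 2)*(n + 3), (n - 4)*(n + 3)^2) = n^2 - n - 12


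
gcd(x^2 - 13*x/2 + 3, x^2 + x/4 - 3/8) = x - 1/2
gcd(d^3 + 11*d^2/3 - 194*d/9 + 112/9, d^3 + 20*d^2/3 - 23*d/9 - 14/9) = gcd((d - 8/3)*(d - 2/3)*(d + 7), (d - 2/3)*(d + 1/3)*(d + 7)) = d^2 + 19*d/3 - 14/3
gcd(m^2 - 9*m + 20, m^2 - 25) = m - 5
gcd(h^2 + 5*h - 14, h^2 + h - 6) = h - 2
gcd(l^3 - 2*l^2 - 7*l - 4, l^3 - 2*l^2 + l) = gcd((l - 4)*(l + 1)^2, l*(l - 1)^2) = 1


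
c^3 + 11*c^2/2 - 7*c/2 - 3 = (c - 1)*(c + 1/2)*(c + 6)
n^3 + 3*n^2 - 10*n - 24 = (n - 3)*(n + 2)*(n + 4)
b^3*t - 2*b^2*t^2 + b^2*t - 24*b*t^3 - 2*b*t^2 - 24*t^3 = (b - 6*t)*(b + 4*t)*(b*t + t)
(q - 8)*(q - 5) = q^2 - 13*q + 40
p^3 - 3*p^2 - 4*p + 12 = (p - 3)*(p - 2)*(p + 2)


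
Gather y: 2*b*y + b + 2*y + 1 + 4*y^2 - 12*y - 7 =b + 4*y^2 + y*(2*b - 10) - 6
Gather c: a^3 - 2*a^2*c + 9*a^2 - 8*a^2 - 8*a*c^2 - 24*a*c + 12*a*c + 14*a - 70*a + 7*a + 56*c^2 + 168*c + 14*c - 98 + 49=a^3 + a^2 - 49*a + c^2*(56 - 8*a) + c*(-2*a^2 - 12*a + 182) - 49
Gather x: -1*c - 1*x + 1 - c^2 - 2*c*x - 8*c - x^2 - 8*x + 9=-c^2 - 9*c - x^2 + x*(-2*c - 9) + 10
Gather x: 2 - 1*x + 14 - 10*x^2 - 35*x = -10*x^2 - 36*x + 16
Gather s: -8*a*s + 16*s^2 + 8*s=16*s^2 + s*(8 - 8*a)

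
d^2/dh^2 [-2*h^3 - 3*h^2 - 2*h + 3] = -12*h - 6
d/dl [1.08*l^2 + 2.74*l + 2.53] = 2.16*l + 2.74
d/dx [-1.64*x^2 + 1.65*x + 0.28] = 1.65 - 3.28*x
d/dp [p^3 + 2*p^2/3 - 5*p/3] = 3*p^2 + 4*p/3 - 5/3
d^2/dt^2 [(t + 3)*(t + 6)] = 2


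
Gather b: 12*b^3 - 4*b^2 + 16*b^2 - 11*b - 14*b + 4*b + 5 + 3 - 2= 12*b^3 + 12*b^2 - 21*b + 6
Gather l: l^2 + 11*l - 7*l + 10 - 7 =l^2 + 4*l + 3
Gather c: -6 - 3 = -9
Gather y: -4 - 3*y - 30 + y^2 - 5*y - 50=y^2 - 8*y - 84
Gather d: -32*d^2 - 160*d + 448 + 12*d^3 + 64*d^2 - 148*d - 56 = 12*d^3 + 32*d^2 - 308*d + 392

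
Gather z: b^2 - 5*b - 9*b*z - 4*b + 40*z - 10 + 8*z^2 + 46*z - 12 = b^2 - 9*b + 8*z^2 + z*(86 - 9*b) - 22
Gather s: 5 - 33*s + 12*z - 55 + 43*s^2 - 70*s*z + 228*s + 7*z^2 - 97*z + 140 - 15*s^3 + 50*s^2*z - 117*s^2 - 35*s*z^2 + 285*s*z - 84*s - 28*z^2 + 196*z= -15*s^3 + s^2*(50*z - 74) + s*(-35*z^2 + 215*z + 111) - 21*z^2 + 111*z + 90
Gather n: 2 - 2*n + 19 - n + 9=30 - 3*n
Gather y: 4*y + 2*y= 6*y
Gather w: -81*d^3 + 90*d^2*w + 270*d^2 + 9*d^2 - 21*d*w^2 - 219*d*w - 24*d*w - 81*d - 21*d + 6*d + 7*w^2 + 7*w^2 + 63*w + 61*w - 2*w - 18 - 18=-81*d^3 + 279*d^2 - 96*d + w^2*(14 - 21*d) + w*(90*d^2 - 243*d + 122) - 36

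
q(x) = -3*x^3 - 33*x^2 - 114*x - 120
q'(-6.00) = -42.00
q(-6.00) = 24.00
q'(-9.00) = -249.00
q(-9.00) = 420.00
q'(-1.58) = -32.19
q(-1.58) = -10.43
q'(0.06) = -117.99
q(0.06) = -126.96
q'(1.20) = -206.16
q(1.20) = -309.50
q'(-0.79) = -67.48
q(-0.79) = -49.06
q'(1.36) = -220.41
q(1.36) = -343.62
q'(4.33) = -568.52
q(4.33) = -1475.88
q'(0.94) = -183.99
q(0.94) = -258.81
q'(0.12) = -122.05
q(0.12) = -134.16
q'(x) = -9*x^2 - 66*x - 114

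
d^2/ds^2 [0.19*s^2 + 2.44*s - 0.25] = 0.380000000000000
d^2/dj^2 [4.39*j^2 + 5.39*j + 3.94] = 8.78000000000000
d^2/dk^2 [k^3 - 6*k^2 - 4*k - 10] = 6*k - 12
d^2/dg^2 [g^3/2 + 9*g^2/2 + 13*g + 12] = 3*g + 9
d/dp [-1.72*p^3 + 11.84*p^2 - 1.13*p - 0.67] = -5.16*p^2 + 23.68*p - 1.13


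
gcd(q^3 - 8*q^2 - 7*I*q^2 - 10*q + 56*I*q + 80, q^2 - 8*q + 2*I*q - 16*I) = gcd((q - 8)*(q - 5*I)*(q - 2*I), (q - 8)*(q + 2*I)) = q - 8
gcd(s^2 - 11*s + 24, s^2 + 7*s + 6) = 1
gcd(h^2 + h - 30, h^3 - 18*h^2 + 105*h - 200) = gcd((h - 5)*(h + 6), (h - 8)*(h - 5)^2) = h - 5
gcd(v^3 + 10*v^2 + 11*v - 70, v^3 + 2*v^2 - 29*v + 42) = v^2 + 5*v - 14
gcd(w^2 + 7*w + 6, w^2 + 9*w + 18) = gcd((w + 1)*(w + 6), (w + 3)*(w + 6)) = w + 6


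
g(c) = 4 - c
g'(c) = -1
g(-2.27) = 6.27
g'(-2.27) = -1.00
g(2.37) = 1.63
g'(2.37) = -1.00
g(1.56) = 2.44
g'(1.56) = -1.00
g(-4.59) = 8.59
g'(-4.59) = -1.00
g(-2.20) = 6.20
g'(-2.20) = -1.00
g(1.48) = 2.52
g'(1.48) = -1.00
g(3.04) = 0.96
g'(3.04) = -1.00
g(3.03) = 0.97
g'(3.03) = -1.00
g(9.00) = -5.00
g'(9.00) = -1.00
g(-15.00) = 19.00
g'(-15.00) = -1.00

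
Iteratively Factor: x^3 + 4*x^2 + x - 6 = (x + 2)*(x^2 + 2*x - 3) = (x - 1)*(x + 2)*(x + 3)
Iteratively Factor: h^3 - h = (h)*(h^2 - 1) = h*(h + 1)*(h - 1)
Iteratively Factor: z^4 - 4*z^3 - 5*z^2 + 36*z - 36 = (z - 3)*(z^3 - z^2 - 8*z + 12) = (z - 3)*(z - 2)*(z^2 + z - 6) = (z - 3)*(z - 2)^2*(z + 3)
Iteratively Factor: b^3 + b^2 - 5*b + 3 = (b - 1)*(b^2 + 2*b - 3) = (b - 1)^2*(b + 3)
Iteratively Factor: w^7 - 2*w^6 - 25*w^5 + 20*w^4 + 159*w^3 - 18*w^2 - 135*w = (w + 3)*(w^6 - 5*w^5 - 10*w^4 + 50*w^3 + 9*w^2 - 45*w) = (w - 3)*(w + 3)*(w^5 - 2*w^4 - 16*w^3 + 2*w^2 + 15*w) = (w - 3)*(w + 3)^2*(w^4 - 5*w^3 - w^2 + 5*w) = (w - 5)*(w - 3)*(w + 3)^2*(w^3 - w) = (w - 5)*(w - 3)*(w + 1)*(w + 3)^2*(w^2 - w) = w*(w - 5)*(w - 3)*(w + 1)*(w + 3)^2*(w - 1)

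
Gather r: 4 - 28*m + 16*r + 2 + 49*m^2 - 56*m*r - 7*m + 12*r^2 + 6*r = 49*m^2 - 35*m + 12*r^2 + r*(22 - 56*m) + 6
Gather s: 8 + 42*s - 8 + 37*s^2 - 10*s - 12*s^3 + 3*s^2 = -12*s^3 + 40*s^2 + 32*s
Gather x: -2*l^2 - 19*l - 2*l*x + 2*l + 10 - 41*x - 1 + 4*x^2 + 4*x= -2*l^2 - 17*l + 4*x^2 + x*(-2*l - 37) + 9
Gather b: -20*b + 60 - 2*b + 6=66 - 22*b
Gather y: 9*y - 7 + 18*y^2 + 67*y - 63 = 18*y^2 + 76*y - 70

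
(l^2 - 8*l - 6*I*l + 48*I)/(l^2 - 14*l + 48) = (l - 6*I)/(l - 6)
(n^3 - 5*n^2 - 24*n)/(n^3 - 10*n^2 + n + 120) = n/(n - 5)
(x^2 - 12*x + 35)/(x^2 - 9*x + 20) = (x - 7)/(x - 4)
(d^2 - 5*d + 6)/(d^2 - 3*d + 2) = (d - 3)/(d - 1)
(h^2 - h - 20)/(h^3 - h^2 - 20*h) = 1/h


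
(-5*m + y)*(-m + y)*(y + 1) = 5*m^2*y + 5*m^2 - 6*m*y^2 - 6*m*y + y^3 + y^2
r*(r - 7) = r^2 - 7*r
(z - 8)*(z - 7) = z^2 - 15*z + 56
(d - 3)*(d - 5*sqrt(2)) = d^2 - 5*sqrt(2)*d - 3*d + 15*sqrt(2)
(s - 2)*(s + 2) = s^2 - 4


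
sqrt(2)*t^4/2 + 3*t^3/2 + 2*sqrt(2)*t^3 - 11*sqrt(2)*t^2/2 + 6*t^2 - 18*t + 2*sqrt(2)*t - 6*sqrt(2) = (t - 2)*(t + 6)*(t + sqrt(2)/2)*(sqrt(2)*t/2 + 1)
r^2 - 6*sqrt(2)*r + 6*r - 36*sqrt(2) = (r + 6)*(r - 6*sqrt(2))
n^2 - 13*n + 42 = (n - 7)*(n - 6)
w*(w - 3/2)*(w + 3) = w^3 + 3*w^2/2 - 9*w/2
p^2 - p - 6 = (p - 3)*(p + 2)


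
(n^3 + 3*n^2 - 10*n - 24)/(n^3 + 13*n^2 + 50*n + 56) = (n - 3)/(n + 7)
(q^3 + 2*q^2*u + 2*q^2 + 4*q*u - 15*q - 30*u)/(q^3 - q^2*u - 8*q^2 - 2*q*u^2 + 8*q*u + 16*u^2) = (q^3 + 2*q^2*u + 2*q^2 + 4*q*u - 15*q - 30*u)/(q^3 - q^2*u - 8*q^2 - 2*q*u^2 + 8*q*u + 16*u^2)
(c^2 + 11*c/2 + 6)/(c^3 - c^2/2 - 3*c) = (c + 4)/(c*(c - 2))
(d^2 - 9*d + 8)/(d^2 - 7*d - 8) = (d - 1)/(d + 1)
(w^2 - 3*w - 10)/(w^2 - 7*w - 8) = (-w^2 + 3*w + 10)/(-w^2 + 7*w + 8)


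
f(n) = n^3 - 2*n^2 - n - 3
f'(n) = 3*n^2 - 4*n - 1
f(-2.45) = -27.26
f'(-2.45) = 26.81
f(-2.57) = -30.61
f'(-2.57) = 29.09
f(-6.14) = -303.73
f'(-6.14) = 136.66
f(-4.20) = -108.17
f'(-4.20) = 68.72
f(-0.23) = -2.89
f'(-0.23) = 0.08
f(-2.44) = -26.99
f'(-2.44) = 26.62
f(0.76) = -4.48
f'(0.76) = -2.31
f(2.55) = -1.97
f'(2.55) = 8.31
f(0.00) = -3.00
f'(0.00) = -1.00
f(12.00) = 1425.00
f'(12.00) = 383.00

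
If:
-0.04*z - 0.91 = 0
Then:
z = -22.75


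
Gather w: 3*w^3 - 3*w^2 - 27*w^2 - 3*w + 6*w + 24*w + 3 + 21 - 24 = 3*w^3 - 30*w^2 + 27*w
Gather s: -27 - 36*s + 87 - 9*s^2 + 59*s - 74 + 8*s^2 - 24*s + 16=-s^2 - s + 2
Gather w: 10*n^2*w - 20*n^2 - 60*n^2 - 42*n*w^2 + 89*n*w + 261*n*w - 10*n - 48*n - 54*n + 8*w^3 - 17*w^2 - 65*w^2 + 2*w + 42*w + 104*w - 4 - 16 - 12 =-80*n^2 - 112*n + 8*w^3 + w^2*(-42*n - 82) + w*(10*n^2 + 350*n + 148) - 32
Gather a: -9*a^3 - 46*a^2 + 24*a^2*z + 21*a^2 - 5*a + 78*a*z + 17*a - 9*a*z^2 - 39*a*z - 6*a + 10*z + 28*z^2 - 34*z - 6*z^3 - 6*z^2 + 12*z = -9*a^3 + a^2*(24*z - 25) + a*(-9*z^2 + 39*z + 6) - 6*z^3 + 22*z^2 - 12*z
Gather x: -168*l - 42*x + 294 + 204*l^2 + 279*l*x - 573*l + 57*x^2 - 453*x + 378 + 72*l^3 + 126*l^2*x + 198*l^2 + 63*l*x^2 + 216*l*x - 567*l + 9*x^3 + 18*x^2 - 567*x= 72*l^3 + 402*l^2 - 1308*l + 9*x^3 + x^2*(63*l + 75) + x*(126*l^2 + 495*l - 1062) + 672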